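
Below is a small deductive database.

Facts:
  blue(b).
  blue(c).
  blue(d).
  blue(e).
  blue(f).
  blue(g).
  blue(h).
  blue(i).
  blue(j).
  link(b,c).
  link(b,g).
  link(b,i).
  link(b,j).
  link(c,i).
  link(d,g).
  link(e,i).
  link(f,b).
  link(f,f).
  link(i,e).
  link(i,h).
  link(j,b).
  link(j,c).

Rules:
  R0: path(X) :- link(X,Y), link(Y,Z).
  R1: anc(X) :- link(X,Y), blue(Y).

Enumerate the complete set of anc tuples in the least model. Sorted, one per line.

anc(b)
anc(c)
anc(d)
anc(e)
anc(f)
anc(i)
anc(j)

round 1: derive anc(b) via R1 from link(b,c), blue(c)
round 1: derive anc(c) via R1 from link(c,i), blue(i)
round 1: derive anc(d) via R1 from link(d,g), blue(g)
round 1: derive anc(e) via R1 from link(e,i), blue(i)
round 1: derive anc(f) via R1 from link(f,b), blue(b)
round 1: derive anc(i) via R1 from link(i,e), blue(e)
round 1: derive anc(j) via R1 from link(j,b), blue(b)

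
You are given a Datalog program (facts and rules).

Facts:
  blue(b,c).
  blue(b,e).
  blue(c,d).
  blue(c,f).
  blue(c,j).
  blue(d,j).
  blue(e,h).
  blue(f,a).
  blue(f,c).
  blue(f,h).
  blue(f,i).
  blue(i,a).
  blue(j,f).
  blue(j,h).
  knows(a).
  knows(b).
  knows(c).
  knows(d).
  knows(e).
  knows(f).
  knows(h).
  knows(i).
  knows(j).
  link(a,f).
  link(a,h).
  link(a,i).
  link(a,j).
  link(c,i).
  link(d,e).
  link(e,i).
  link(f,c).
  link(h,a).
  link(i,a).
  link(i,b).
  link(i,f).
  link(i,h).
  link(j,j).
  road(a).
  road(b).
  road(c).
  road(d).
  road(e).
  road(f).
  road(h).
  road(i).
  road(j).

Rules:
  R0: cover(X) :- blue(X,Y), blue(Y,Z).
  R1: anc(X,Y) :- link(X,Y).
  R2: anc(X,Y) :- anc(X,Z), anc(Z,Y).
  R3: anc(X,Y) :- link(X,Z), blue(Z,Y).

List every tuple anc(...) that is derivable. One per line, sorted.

anc(a,a)
anc(a,b)
anc(a,c)
anc(a,d)
anc(a,e)
anc(a,f)
anc(a,h)
anc(a,i)
anc(a,j)
anc(c,a)
anc(c,b)
anc(c,c)
anc(c,d)
anc(c,e)
anc(c,f)
anc(c,h)
anc(c,i)
anc(c,j)
anc(d,a)
anc(d,b)
anc(d,c)
anc(d,d)
anc(d,e)
anc(d,f)
anc(d,h)
anc(d,i)
anc(d,j)
anc(e,a)
anc(e,b)
anc(e,c)
anc(e,d)
anc(e,e)
anc(e,f)
anc(e,h)
anc(e,i)
anc(e,j)
anc(f,a)
anc(f,b)
anc(f,c)
anc(f,d)
anc(f,e)
anc(f,f)
anc(f,h)
anc(f,i)
anc(f,j)
anc(h,a)
anc(h,b)
anc(h,c)
anc(h,d)
anc(h,e)
anc(h,f)
anc(h,h)
anc(h,i)
anc(h,j)
anc(i,a)
anc(i,b)
anc(i,c)
anc(i,d)
anc(i,e)
anc(i,f)
anc(i,h)
anc(i,i)
anc(i,j)
anc(j,a)
anc(j,b)
anc(j,c)
anc(j,d)
anc(j,e)
anc(j,f)
anc(j,h)
anc(j,i)
anc(j,j)

round 1: derive anc(a,f) via R1 from link(a,f)
round 1: derive anc(a,h) via R1 from link(a,h)
round 1: derive anc(a,i) via R1 from link(a,i)
round 1: derive anc(a,j) via R1 from link(a,j)
round 1: derive anc(c,i) via R1 from link(c,i)
round 1: derive anc(d,e) via R1 from link(d,e)
round 1: derive anc(e,i) via R1 from link(e,i)
round 1: derive anc(f,c) via R1 from link(f,c)
round 1: derive anc(h,a) via R1 from link(h,a)
round 1: derive anc(i,a) via R1 from link(i,a)
round 1: derive anc(i,b) via R1 from link(i,b)
round 1: derive anc(i,f) via R1 from link(i,f)
round 1: derive anc(i,h) via R1 from link(i,h)
round 1: derive anc(j,j) via R1 from link(j,j)
round 1: derive anc(a,a) via R3 from link(a,f), blue(f,a)
round 1: derive anc(a,c) via R3 from link(a,f), blue(f,c)
round 1: derive anc(c,a) via R3 from link(c,i), blue(i,a)
round 1: derive anc(d,h) via R3 from link(d,e), blue(e,h)
round 1: derive anc(e,a) via R3 from link(e,i), blue(i,a)
round 1: derive anc(f,d) via R3 from link(f,c), blue(c,d)
round 1: derive anc(f,f) via R3 from link(f,c), blue(c,f)
round 1: derive anc(f,j) via R3 from link(f,c), blue(c,j)
round 1: derive anc(i,c) via R3 from link(i,b), blue(b,c)
round 1: derive anc(i,e) via R3 from link(i,b), blue(b,e)
round 1: derive anc(i,i) via R3 from link(i,f), blue(f,i)
round 1: derive anc(j,f) via R3 from link(j,j), blue(j,f)
round 1: derive anc(j,h) via R3 from link(j,j), blue(j,h)
round 2: derive anc(a,b) via R2 from anc(a,i), anc(i,b)
round 2: derive anc(a,d) via R2 from anc(a,f), anc(f,d)
round 2: derive anc(a,e) via R2 from anc(a,i), anc(i,e)
round 2: derive anc(c,b) via R2 from anc(c,i), anc(i,b)
round 2: derive anc(c,c) via R2 from anc(c,a), anc(a,c)
round 2: derive anc(c,e) via R2 from anc(c,i), anc(i,e)
round 2: derive anc(c,f) via R2 from anc(c,a), anc(a,f)
round 2: derive anc(c,h) via R2 from anc(c,a), anc(a,h)
round 2: derive anc(c,j) via R2 from anc(c,a), anc(a,j)
round 2: derive anc(d,a) via R2 from anc(d,e), anc(e,a)
round 2: derive anc(d,i) via R2 from anc(d,e), anc(e,i)
round 2: derive anc(e,b) via R2 from anc(e,i), anc(i,b)
round 2: derive anc(e,c) via R2 from anc(e,a), anc(a,c)
round 2: derive anc(e,e) via R2 from anc(e,i), anc(i,e)
round 2: derive anc(e,f) via R2 from anc(e,a), anc(a,f)
round 2: derive anc(e,h) via R2 from anc(e,a), anc(a,h)
round 2: derive anc(e,j) via R2 from anc(e,a), anc(a,j)
round 2: derive anc(f,a) via R2 from anc(f,c), anc(c,a)
round 2: derive anc(f,e) via R2 from anc(f,d), anc(d,e)
round 2: derive anc(f,h) via R2 from anc(f,d), anc(d,h)
round 2: derive anc(f,i) via R2 from anc(f,c), anc(c,i)
round 2: derive anc(h,c) via R2 from anc(h,a), anc(a,c)
round 2: derive anc(h,f) via R2 from anc(h,a), anc(a,f)
round 2: derive anc(h,h) via R2 from anc(h,a), anc(a,h)
round 2: derive anc(h,i) via R2 from anc(h,a), anc(a,i)
round 2: derive anc(h,j) via R2 from anc(h,a), anc(a,j)
round 2: derive anc(i,d) via R2 from anc(i,f), anc(f,d)
round 2: derive anc(i,j) via R2 from anc(i,a), anc(a,j)
round 2: derive anc(j,a) via R2 from anc(j,h), anc(h,a)
round 2: derive anc(j,c) via R2 from anc(j,f), anc(f,c)
round 2: derive anc(j,d) via R2 from anc(j,f), anc(f,d)
round 3: derive anc(c,d) via R2 from anc(c,a), anc(a,d)
round 3: derive anc(d,b) via R2 from anc(d,a), anc(a,b)
round 3: derive anc(d,c) via R2 from anc(d,a), anc(a,c)
round 3: derive anc(d,d) via R2 from anc(d,a), anc(a,d)
round 3: derive anc(d,f) via R2 from anc(d,a), anc(a,f)
round 3: derive anc(d,j) via R2 from anc(d,a), anc(a,j)
round 3: derive anc(e,d) via R2 from anc(e,a), anc(a,d)
round 3: derive anc(f,b) via R2 from anc(f,a), anc(a,b)
round 3: derive anc(h,b) via R2 from anc(h,a), anc(a,b)
round 3: derive anc(h,d) via R2 from anc(h,a), anc(a,d)
round 3: derive anc(h,e) via R2 from anc(h,a), anc(a,e)
round 3: derive anc(j,b) via R2 from anc(j,a), anc(a,b)
round 3: derive anc(j,e) via R2 from anc(j,a), anc(a,e)
round 3: derive anc(j,i) via R2 from anc(j,a), anc(a,i)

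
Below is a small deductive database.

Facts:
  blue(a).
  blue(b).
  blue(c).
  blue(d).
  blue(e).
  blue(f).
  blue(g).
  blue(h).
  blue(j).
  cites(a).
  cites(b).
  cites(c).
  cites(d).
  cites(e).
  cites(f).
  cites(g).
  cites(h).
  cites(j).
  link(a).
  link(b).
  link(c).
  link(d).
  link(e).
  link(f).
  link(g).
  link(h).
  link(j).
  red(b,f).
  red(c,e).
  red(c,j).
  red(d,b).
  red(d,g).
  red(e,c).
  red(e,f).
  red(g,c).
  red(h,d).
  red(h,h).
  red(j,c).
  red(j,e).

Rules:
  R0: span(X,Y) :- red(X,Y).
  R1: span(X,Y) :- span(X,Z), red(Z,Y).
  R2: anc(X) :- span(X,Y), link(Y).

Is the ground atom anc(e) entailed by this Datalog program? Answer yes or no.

round 1: derive span(b,f) via R0 from red(b,f)
round 1: derive span(c,e) via R0 from red(c,e)
round 1: derive span(c,j) via R0 from red(c,j)
round 1: derive span(d,b) via R0 from red(d,b)
round 1: derive span(d,g) via R0 from red(d,g)
round 1: derive span(e,c) via R0 from red(e,c)
round 1: derive span(e,f) via R0 from red(e,f)
round 1: derive span(g,c) via R0 from red(g,c)
round 1: derive span(h,d) via R0 from red(h,d)
round 1: derive span(h,h) via R0 from red(h,h)
round 1: derive span(j,c) via R0 from red(j,c)
round 1: derive span(j,e) via R0 from red(j,e)
round 2: derive span(c,c) via R1 from span(c,e), red(e,c)
round 2: derive span(c,f) via R1 from span(c,e), red(e,f)
round 2: derive span(d,c) via R1 from span(d,g), red(g,c)
round 2: derive span(d,f) via R1 from span(d,b), red(b,f)
round 2: derive span(e,e) via R1 from span(e,c), red(c,e)
round 2: derive span(e,j) via R1 from span(e,c), red(c,j)
round 2: derive span(g,e) via R1 from span(g,c), red(c,e)
round 2: derive span(g,j) via R1 from span(g,c), red(c,j)
round 2: derive span(h,b) via R1 from span(h,d), red(d,b)
round 2: derive span(h,g) via R1 from span(h,d), red(d,g)
round 2: derive span(j,f) via R1 from span(j,e), red(e,f)
round 2: derive span(j,j) via R1 from span(j,c), red(c,j)
round 2: derive anc(b) via R2 from span(b,f), link(f)
round 2: derive anc(c) via R2 from span(c,e), link(e)
round 2: derive anc(d) via R2 from span(d,b), link(b)
round 2: derive anc(e) via R2 from span(e,c), link(c)
round 2: derive anc(g) via R2 from span(g,c), link(c)
round 2: derive anc(h) via R2 from span(h,d), link(d)
round 2: derive anc(j) via R2 from span(j,c), link(c)
round 3: derive span(d,e) via R1 from span(d,c), red(c,e)
round 3: derive span(d,j) via R1 from span(d,c), red(c,j)
round 3: derive span(g,f) via R1 from span(g,e), red(e,f)
round 3: derive span(h,c) via R1 from span(h,g), red(g,c)
round 3: derive span(h,f) via R1 from span(h,b), red(b,f)
round 4: derive span(h,e) via R1 from span(h,c), red(c,e)
round 4: derive span(h,j) via R1 from span(h,c), red(c,j)

yes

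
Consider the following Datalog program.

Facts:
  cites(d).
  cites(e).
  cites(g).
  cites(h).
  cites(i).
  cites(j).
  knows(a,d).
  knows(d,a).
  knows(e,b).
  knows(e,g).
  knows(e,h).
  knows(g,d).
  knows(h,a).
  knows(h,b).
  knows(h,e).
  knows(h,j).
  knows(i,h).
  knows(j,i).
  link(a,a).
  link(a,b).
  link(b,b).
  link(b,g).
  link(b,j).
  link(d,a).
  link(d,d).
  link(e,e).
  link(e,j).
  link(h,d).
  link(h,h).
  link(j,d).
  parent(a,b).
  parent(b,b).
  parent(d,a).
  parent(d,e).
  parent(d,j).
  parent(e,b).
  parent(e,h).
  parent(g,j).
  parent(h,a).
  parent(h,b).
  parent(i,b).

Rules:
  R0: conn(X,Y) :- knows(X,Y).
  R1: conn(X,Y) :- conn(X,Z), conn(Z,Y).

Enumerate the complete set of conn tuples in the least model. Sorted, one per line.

conn(a,a)
conn(a,d)
conn(d,a)
conn(d,d)
conn(e,a)
conn(e,b)
conn(e,d)
conn(e,e)
conn(e,g)
conn(e,h)
conn(e,i)
conn(e,j)
conn(g,a)
conn(g,d)
conn(h,a)
conn(h,b)
conn(h,d)
conn(h,e)
conn(h,g)
conn(h,h)
conn(h,i)
conn(h,j)
conn(i,a)
conn(i,b)
conn(i,d)
conn(i,e)
conn(i,g)
conn(i,h)
conn(i,i)
conn(i,j)
conn(j,a)
conn(j,b)
conn(j,d)
conn(j,e)
conn(j,g)
conn(j,h)
conn(j,i)
conn(j,j)

round 1: derive conn(a,d) via R0 from knows(a,d)
round 1: derive conn(d,a) via R0 from knows(d,a)
round 1: derive conn(e,b) via R0 from knows(e,b)
round 1: derive conn(e,g) via R0 from knows(e,g)
round 1: derive conn(e,h) via R0 from knows(e,h)
round 1: derive conn(g,d) via R0 from knows(g,d)
round 1: derive conn(h,a) via R0 from knows(h,a)
round 1: derive conn(h,b) via R0 from knows(h,b)
round 1: derive conn(h,e) via R0 from knows(h,e)
round 1: derive conn(h,j) via R0 from knows(h,j)
round 1: derive conn(i,h) via R0 from knows(i,h)
round 1: derive conn(j,i) via R0 from knows(j,i)
round 2: derive conn(a,a) via R1 from conn(a,d), conn(d,a)
round 2: derive conn(d,d) via R1 from conn(d,a), conn(a,d)
round 2: derive conn(e,a) via R1 from conn(e,h), conn(h,a)
round 2: derive conn(e,d) via R1 from conn(e,g), conn(g,d)
round 2: derive conn(e,e) via R1 from conn(e,h), conn(h,e)
round 2: derive conn(e,j) via R1 from conn(e,h), conn(h,j)
round 2: derive conn(g,a) via R1 from conn(g,d), conn(d,a)
round 2: derive conn(h,d) via R1 from conn(h,a), conn(a,d)
round 2: derive conn(h,g) via R1 from conn(h,e), conn(e,g)
round 2: derive conn(h,h) via R1 from conn(h,e), conn(e,h)
round 2: derive conn(h,i) via R1 from conn(h,j), conn(j,i)
round 2: derive conn(i,a) via R1 from conn(i,h), conn(h,a)
round 2: derive conn(i,b) via R1 from conn(i,h), conn(h,b)
round 2: derive conn(i,e) via R1 from conn(i,h), conn(h,e)
round 2: derive conn(i,j) via R1 from conn(i,h), conn(h,j)
round 2: derive conn(j,h) via R1 from conn(j,i), conn(i,h)
round 3: derive conn(e,i) via R1 from conn(e,h), conn(h,i)
round 3: derive conn(i,d) via R1 from conn(i,a), conn(a,d)
round 3: derive conn(i,g) via R1 from conn(i,e), conn(e,g)
round 3: derive conn(i,i) via R1 from conn(i,h), conn(h,i)
round 3: derive conn(j,a) via R1 from conn(j,h), conn(h,a)
round 3: derive conn(j,b) via R1 from conn(j,h), conn(h,b)
round 3: derive conn(j,d) via R1 from conn(j,h), conn(h,d)
round 3: derive conn(j,e) via R1 from conn(j,h), conn(h,e)
round 3: derive conn(j,g) via R1 from conn(j,h), conn(h,g)
round 3: derive conn(j,j) via R1 from conn(j,h), conn(h,j)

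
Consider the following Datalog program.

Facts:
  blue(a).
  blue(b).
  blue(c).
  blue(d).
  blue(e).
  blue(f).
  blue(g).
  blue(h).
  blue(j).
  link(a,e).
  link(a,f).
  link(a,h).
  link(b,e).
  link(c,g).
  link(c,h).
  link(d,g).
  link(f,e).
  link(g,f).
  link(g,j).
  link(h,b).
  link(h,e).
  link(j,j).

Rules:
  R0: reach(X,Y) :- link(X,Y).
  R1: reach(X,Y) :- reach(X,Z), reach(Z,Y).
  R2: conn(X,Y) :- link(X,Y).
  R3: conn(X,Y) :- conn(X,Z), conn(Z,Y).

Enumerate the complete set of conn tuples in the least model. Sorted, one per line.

conn(a,b)
conn(a,e)
conn(a,f)
conn(a,h)
conn(b,e)
conn(c,b)
conn(c,e)
conn(c,f)
conn(c,g)
conn(c,h)
conn(c,j)
conn(d,e)
conn(d,f)
conn(d,g)
conn(d,j)
conn(f,e)
conn(g,e)
conn(g,f)
conn(g,j)
conn(h,b)
conn(h,e)
conn(j,j)

round 1: derive conn(a,e) via R2 from link(a,e)
round 1: derive conn(a,f) via R2 from link(a,f)
round 1: derive conn(a,h) via R2 from link(a,h)
round 1: derive conn(b,e) via R2 from link(b,e)
round 1: derive conn(c,g) via R2 from link(c,g)
round 1: derive conn(c,h) via R2 from link(c,h)
round 1: derive conn(d,g) via R2 from link(d,g)
round 1: derive conn(f,e) via R2 from link(f,e)
round 1: derive conn(g,f) via R2 from link(g,f)
round 1: derive conn(g,j) via R2 from link(g,j)
round 1: derive conn(h,b) via R2 from link(h,b)
round 1: derive conn(h,e) via R2 from link(h,e)
round 1: derive conn(j,j) via R2 from link(j,j)
round 2: derive conn(a,b) via R3 from conn(a,h), conn(h,b)
round 2: derive conn(c,b) via R3 from conn(c,h), conn(h,b)
round 2: derive conn(c,e) via R3 from conn(c,h), conn(h,e)
round 2: derive conn(c,f) via R3 from conn(c,g), conn(g,f)
round 2: derive conn(c,j) via R3 from conn(c,g), conn(g,j)
round 2: derive conn(d,f) via R3 from conn(d,g), conn(g,f)
round 2: derive conn(d,j) via R3 from conn(d,g), conn(g,j)
round 2: derive conn(g,e) via R3 from conn(g,f), conn(f,e)
round 3: derive conn(d,e) via R3 from conn(d,f), conn(f,e)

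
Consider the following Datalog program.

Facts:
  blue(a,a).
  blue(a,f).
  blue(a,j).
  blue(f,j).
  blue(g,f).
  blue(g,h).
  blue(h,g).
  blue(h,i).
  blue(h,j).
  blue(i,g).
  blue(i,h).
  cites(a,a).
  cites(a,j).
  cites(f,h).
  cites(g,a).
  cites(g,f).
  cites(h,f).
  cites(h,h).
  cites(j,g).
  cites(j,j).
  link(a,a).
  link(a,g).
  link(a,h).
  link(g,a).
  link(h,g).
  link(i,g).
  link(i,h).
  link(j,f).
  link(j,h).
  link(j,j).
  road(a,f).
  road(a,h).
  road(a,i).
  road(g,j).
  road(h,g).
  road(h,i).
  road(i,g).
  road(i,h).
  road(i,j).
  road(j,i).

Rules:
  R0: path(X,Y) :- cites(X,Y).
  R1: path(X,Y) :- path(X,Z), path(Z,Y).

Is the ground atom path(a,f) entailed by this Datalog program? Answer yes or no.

yes

round 1: derive path(a,a) via R0 from cites(a,a)
round 1: derive path(a,j) via R0 from cites(a,j)
round 1: derive path(f,h) via R0 from cites(f,h)
round 1: derive path(g,a) via R0 from cites(g,a)
round 1: derive path(g,f) via R0 from cites(g,f)
round 1: derive path(h,f) via R0 from cites(h,f)
round 1: derive path(h,h) via R0 from cites(h,h)
round 1: derive path(j,g) via R0 from cites(j,g)
round 1: derive path(j,j) via R0 from cites(j,j)
round 2: derive path(a,g) via R1 from path(a,j), path(j,g)
round 2: derive path(f,f) via R1 from path(f,h), path(h,f)
round 2: derive path(g,h) via R1 from path(g,f), path(f,h)
round 2: derive path(g,j) via R1 from path(g,a), path(a,j)
round 2: derive path(j,a) via R1 from path(j,g), path(g,a)
round 2: derive path(j,f) via R1 from path(j,g), path(g,f)
round 3: derive path(a,f) via R1 from path(a,g), path(g,f)
round 3: derive path(a,h) via R1 from path(a,g), path(g,h)
round 3: derive path(g,g) via R1 from path(g,a), path(a,g)
round 3: derive path(j,h) via R1 from path(j,f), path(f,h)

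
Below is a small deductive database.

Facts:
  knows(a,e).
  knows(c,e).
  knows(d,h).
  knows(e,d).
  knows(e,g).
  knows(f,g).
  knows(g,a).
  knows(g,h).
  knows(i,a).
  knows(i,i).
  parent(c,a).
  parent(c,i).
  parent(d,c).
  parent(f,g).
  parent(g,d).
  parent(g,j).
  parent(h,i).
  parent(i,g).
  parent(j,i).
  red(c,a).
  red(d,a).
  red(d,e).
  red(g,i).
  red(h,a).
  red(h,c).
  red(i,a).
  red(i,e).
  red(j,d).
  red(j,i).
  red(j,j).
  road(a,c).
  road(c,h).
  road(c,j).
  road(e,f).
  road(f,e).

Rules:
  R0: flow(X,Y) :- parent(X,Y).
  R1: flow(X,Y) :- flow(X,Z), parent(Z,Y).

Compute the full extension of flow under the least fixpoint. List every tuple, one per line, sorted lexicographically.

flow(c,a)
flow(c,c)
flow(c,d)
flow(c,g)
flow(c,i)
flow(c,j)
flow(d,a)
flow(d,c)
flow(d,d)
flow(d,g)
flow(d,i)
flow(d,j)
flow(f,a)
flow(f,c)
flow(f,d)
flow(f,g)
flow(f,i)
flow(f,j)
flow(g,a)
flow(g,c)
flow(g,d)
flow(g,g)
flow(g,i)
flow(g,j)
flow(h,a)
flow(h,c)
flow(h,d)
flow(h,g)
flow(h,i)
flow(h,j)
flow(i,a)
flow(i,c)
flow(i,d)
flow(i,g)
flow(i,i)
flow(i,j)
flow(j,a)
flow(j,c)
flow(j,d)
flow(j,g)
flow(j,i)
flow(j,j)

round 1: derive flow(c,a) via R0 from parent(c,a)
round 1: derive flow(c,i) via R0 from parent(c,i)
round 1: derive flow(d,c) via R0 from parent(d,c)
round 1: derive flow(f,g) via R0 from parent(f,g)
round 1: derive flow(g,d) via R0 from parent(g,d)
round 1: derive flow(g,j) via R0 from parent(g,j)
round 1: derive flow(h,i) via R0 from parent(h,i)
round 1: derive flow(i,g) via R0 from parent(i,g)
round 1: derive flow(j,i) via R0 from parent(j,i)
round 2: derive flow(c,g) via R1 from flow(c,i), parent(i,g)
round 2: derive flow(d,a) via R1 from flow(d,c), parent(c,a)
round 2: derive flow(d,i) via R1 from flow(d,c), parent(c,i)
round 2: derive flow(f,d) via R1 from flow(f,g), parent(g,d)
round 2: derive flow(f,j) via R1 from flow(f,g), parent(g,j)
round 2: derive flow(g,c) via R1 from flow(g,d), parent(d,c)
round 2: derive flow(g,i) via R1 from flow(g,j), parent(j,i)
round 2: derive flow(h,g) via R1 from flow(h,i), parent(i,g)
round 2: derive flow(i,d) via R1 from flow(i,g), parent(g,d)
round 2: derive flow(i,j) via R1 from flow(i,g), parent(g,j)
round 2: derive flow(j,g) via R1 from flow(j,i), parent(i,g)
round 3: derive flow(c,d) via R1 from flow(c,g), parent(g,d)
round 3: derive flow(c,j) via R1 from flow(c,g), parent(g,j)
round 3: derive flow(d,g) via R1 from flow(d,i), parent(i,g)
round 3: derive flow(f,c) via R1 from flow(f,d), parent(d,c)
round 3: derive flow(f,i) via R1 from flow(f,j), parent(j,i)
round 3: derive flow(g,a) via R1 from flow(g,c), parent(c,a)
round 3: derive flow(g,g) via R1 from flow(g,i), parent(i,g)
round 3: derive flow(h,d) via R1 from flow(h,g), parent(g,d)
round 3: derive flow(h,j) via R1 from flow(h,g), parent(g,j)
round 3: derive flow(i,c) via R1 from flow(i,d), parent(d,c)
round 3: derive flow(i,i) via R1 from flow(i,j), parent(j,i)
round 3: derive flow(j,d) via R1 from flow(j,g), parent(g,d)
round 3: derive flow(j,j) via R1 from flow(j,g), parent(g,j)
round 4: derive flow(c,c) via R1 from flow(c,d), parent(d,c)
round 4: derive flow(d,d) via R1 from flow(d,g), parent(g,d)
round 4: derive flow(d,j) via R1 from flow(d,g), parent(g,j)
round 4: derive flow(f,a) via R1 from flow(f,c), parent(c,a)
round 4: derive flow(h,c) via R1 from flow(h,d), parent(d,c)
round 4: derive flow(i,a) via R1 from flow(i,c), parent(c,a)
round 4: derive flow(j,c) via R1 from flow(j,d), parent(d,c)
round 5: derive flow(h,a) via R1 from flow(h,c), parent(c,a)
round 5: derive flow(j,a) via R1 from flow(j,c), parent(c,a)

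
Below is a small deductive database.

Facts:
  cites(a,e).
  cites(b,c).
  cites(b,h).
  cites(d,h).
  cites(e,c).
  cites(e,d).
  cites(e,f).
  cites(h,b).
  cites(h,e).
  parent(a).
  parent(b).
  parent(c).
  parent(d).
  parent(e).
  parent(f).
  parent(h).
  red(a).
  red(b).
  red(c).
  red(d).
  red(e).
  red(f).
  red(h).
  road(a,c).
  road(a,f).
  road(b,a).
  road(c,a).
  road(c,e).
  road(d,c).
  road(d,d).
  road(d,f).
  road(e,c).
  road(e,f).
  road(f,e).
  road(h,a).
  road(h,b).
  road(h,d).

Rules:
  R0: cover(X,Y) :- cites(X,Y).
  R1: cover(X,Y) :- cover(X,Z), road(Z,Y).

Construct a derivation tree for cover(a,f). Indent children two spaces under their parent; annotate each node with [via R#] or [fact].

round 1: derive cover(a,e) via R0 from cites(a,e)
round 1: derive cover(b,c) via R0 from cites(b,c)
round 1: derive cover(b,h) via R0 from cites(b,h)
round 1: derive cover(d,h) via R0 from cites(d,h)
round 1: derive cover(e,c) via R0 from cites(e,c)
round 1: derive cover(e,d) via R0 from cites(e,d)
round 1: derive cover(e,f) via R0 from cites(e,f)
round 1: derive cover(h,b) via R0 from cites(h,b)
round 1: derive cover(h,e) via R0 from cites(h,e)
round 2: derive cover(a,c) via R1 from cover(a,e), road(e,c)
round 2: derive cover(a,f) via R1 from cover(a,e), road(e,f)
round 2: derive cover(b,a) via R1 from cover(b,c), road(c,a)
round 2: derive cover(b,b) via R1 from cover(b,h), road(h,b)
round 2: derive cover(b,d) via R1 from cover(b,h), road(h,d)
round 2: derive cover(b,e) via R1 from cover(b,c), road(c,e)
round 2: derive cover(d,a) via R1 from cover(d,h), road(h,a)
round 2: derive cover(d,b) via R1 from cover(d,h), road(h,b)
round 2: derive cover(d,d) via R1 from cover(d,h), road(h,d)
round 2: derive cover(e,a) via R1 from cover(e,c), road(c,a)
round 2: derive cover(e,e) via R1 from cover(e,c), road(c,e)
round 2: derive cover(h,a) via R1 from cover(h,b), road(b,a)
round 2: derive cover(h,c) via R1 from cover(h,e), road(e,c)
round 2: derive cover(h,f) via R1 from cover(h,e), road(e,f)
round 3: derive cover(a,a) via R1 from cover(a,c), road(c,a)
round 3: derive cover(b,f) via R1 from cover(b,a), road(a,f)
round 3: derive cover(d,c) via R1 from cover(d,a), road(a,c)
round 3: derive cover(d,f) via R1 from cover(d,a), road(a,f)
round 4: derive cover(d,e) via R1 from cover(d,c), road(c,e)

cover(a,f)  [via R1]
  cover(a,e)  [via R0]
    cites(a,e)  [fact]
  road(e,f)  [fact]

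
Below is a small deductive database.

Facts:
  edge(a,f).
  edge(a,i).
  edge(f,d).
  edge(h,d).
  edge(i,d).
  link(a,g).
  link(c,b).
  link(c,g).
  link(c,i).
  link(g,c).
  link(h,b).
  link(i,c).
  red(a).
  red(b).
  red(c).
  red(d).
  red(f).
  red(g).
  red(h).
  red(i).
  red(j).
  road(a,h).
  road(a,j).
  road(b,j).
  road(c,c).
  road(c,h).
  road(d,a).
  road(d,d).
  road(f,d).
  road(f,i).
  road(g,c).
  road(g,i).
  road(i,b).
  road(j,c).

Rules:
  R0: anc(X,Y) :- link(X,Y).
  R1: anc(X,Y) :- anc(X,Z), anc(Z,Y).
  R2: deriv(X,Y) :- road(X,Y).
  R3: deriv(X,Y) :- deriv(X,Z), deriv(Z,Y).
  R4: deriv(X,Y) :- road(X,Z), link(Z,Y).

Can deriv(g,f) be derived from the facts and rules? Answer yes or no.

round 1: derive deriv(a,h) via R2 from road(a,h)
round 1: derive deriv(a,j) via R2 from road(a,j)
round 1: derive deriv(b,j) via R2 from road(b,j)
round 1: derive deriv(c,c) via R2 from road(c,c)
round 1: derive deriv(c,h) via R2 from road(c,h)
round 1: derive deriv(d,a) via R2 from road(d,a)
round 1: derive deriv(d,d) via R2 from road(d,d)
round 1: derive deriv(f,d) via R2 from road(f,d)
round 1: derive deriv(f,i) via R2 from road(f,i)
round 1: derive deriv(g,c) via R2 from road(g,c)
round 1: derive deriv(g,i) via R2 from road(g,i)
round 1: derive deriv(i,b) via R2 from road(i,b)
round 1: derive deriv(j,c) via R2 from road(j,c)
round 1: derive deriv(a,b) via R4 from road(a,h), link(h,b)
round 1: derive deriv(c,b) via R4 from road(c,c), link(c,b)
round 1: derive deriv(c,g) via R4 from road(c,c), link(c,g)
round 1: derive deriv(c,i) via R4 from road(c,c), link(c,i)
round 1: derive deriv(d,g) via R4 from road(d,a), link(a,g)
round 1: derive deriv(f,c) via R4 from road(f,i), link(i,c)
round 1: derive deriv(g,b) via R4 from road(g,c), link(c,b)
round 1: derive deriv(g,g) via R4 from road(g,c), link(c,g)
round 1: derive deriv(j,b) via R4 from road(j,c), link(c,b)
round 1: derive deriv(j,g) via R4 from road(j,c), link(c,g)
round 1: derive deriv(j,i) via R4 from road(j,c), link(c,i)
round 2: derive deriv(a,c) via R3 from deriv(a,j), deriv(j,c)
round 2: derive deriv(a,g) via R3 from deriv(a,j), deriv(j,g)
round 2: derive deriv(a,i) via R3 from deriv(a,j), deriv(j,i)
round 2: derive deriv(b,b) via R3 from deriv(b,j), deriv(j,b)
round 2: derive deriv(b,c) via R3 from deriv(b,j), deriv(j,c)
round 2: derive deriv(b,g) via R3 from deriv(b,j), deriv(j,g)
round 2: derive deriv(b,i) via R3 from deriv(b,j), deriv(j,i)
round 2: derive deriv(c,j) via R3 from deriv(c,b), deriv(b,j)
round 2: derive deriv(d,b) via R3 from deriv(d,a), deriv(a,b)
round 2: derive deriv(d,c) via R3 from deriv(d,g), deriv(g,c)
round 2: derive deriv(d,h) via R3 from deriv(d,a), deriv(a,h)
round 2: derive deriv(d,i) via R3 from deriv(d,g), deriv(g,i)
round 2: derive deriv(d,j) via R3 from deriv(d,a), deriv(a,j)
round 2: derive deriv(f,a) via R3 from deriv(f,d), deriv(d,a)
round 2: derive deriv(f,b) via R3 from deriv(f,c), deriv(c,b)
round 2: derive deriv(f,g) via R3 from deriv(f,c), deriv(c,g)
round 2: derive deriv(f,h) via R3 from deriv(f,c), deriv(c,h)
round 2: derive deriv(g,h) via R3 from deriv(g,c), deriv(c,h)
round 2: derive deriv(g,j) via R3 from deriv(g,b), deriv(b,j)
round 2: derive deriv(i,j) via R3 from deriv(i,b), deriv(b,j)
round 2: derive deriv(j,h) via R3 from deriv(j,c), deriv(c,h)
round 2: derive deriv(j,j) via R3 from deriv(j,b), deriv(b,j)
round 3: derive deriv(b,h) via R3 from deriv(b,c), deriv(c,h)
round 3: derive deriv(f,j) via R3 from deriv(f,a), deriv(a,j)
round 3: derive deriv(i,c) via R3 from deriv(i,b), deriv(b,c)
round 3: derive deriv(i,g) via R3 from deriv(i,b), deriv(b,g)
round 3: derive deriv(i,h) via R3 from deriv(i,j), deriv(j,h)
round 3: derive deriv(i,i) via R3 from deriv(i,b), deriv(b,i)

no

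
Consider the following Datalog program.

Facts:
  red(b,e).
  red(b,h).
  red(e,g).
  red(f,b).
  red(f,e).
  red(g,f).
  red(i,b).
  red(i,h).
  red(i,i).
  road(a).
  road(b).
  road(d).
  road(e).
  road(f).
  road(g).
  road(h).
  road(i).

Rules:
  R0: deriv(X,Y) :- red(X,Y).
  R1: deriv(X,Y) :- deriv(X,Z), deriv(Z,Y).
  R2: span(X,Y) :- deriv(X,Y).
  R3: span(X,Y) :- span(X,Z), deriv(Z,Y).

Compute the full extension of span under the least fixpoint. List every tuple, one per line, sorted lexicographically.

round 1: derive deriv(b,e) via R0 from red(b,e)
round 1: derive deriv(b,h) via R0 from red(b,h)
round 1: derive deriv(e,g) via R0 from red(e,g)
round 1: derive deriv(f,b) via R0 from red(f,b)
round 1: derive deriv(f,e) via R0 from red(f,e)
round 1: derive deriv(g,f) via R0 from red(g,f)
round 1: derive deriv(i,b) via R0 from red(i,b)
round 1: derive deriv(i,h) via R0 from red(i,h)
round 1: derive deriv(i,i) via R0 from red(i,i)
round 2: derive deriv(b,g) via R1 from deriv(b,e), deriv(e,g)
round 2: derive deriv(e,f) via R1 from deriv(e,g), deriv(g,f)
round 2: derive deriv(f,g) via R1 from deriv(f,e), deriv(e,g)
round 2: derive deriv(f,h) via R1 from deriv(f,b), deriv(b,h)
round 2: derive deriv(g,b) via R1 from deriv(g,f), deriv(f,b)
round 2: derive deriv(g,e) via R1 from deriv(g,f), deriv(f,e)
round 2: derive deriv(i,e) via R1 from deriv(i,b), deriv(b,e)
round 2: derive span(b,e) via R2 from deriv(b,e)
round 2: derive span(b,h) via R2 from deriv(b,h)
round 2: derive span(e,g) via R2 from deriv(e,g)
round 2: derive span(f,b) via R2 from deriv(f,b)
round 2: derive span(f,e) via R2 from deriv(f,e)
round 2: derive span(g,f) via R2 from deriv(g,f)
round 2: derive span(i,b) via R2 from deriv(i,b)
round 2: derive span(i,h) via R2 from deriv(i,h)
round 2: derive span(i,i) via R2 from deriv(i,i)
round 3: derive deriv(b,b) via R1 from deriv(b,g), deriv(g,b)
round 3: derive deriv(b,f) via R1 from deriv(b,e), deriv(e,f)
round 3: derive deriv(e,b) via R1 from deriv(e,f), deriv(f,b)
round 3: derive deriv(e,e) via R1 from deriv(e,f), deriv(f,e)
round 3: derive deriv(e,h) via R1 from deriv(e,f), deriv(f,h)
round 3: derive deriv(f,f) via R1 from deriv(f,e), deriv(e,f)
round 3: derive deriv(g,g) via R1 from deriv(g,b), deriv(b,g)
round 3: derive deriv(g,h) via R1 from deriv(g,b), deriv(b,h)
round 3: derive deriv(i,f) via R1 from deriv(i,e), deriv(e,f)
round 3: derive deriv(i,g) via R1 from deriv(i,b), deriv(b,g)
round 3: derive span(b,g) via R2 from deriv(b,g)
round 3: derive span(e,f) via R2 from deriv(e,f)
round 3: derive span(f,g) via R2 from deriv(f,g)
round 3: derive span(f,h) via R2 from deriv(f,h)
round 3: derive span(g,b) via R2 from deriv(g,b)
round 3: derive span(g,e) via R2 from deriv(g,e)
round 3: derive span(i,e) via R2 from deriv(i,e)
round 3: derive span(b,f) via R3 from span(b,e), deriv(e,f)
round 3: derive span(e,b) via R3 from span(e,g), deriv(g,b)
round 3: derive span(e,e) via R3 from span(e,g), deriv(g,e)
round 3: derive span(f,f) via R3 from span(f,e), deriv(e,f)
round 3: derive span(g,g) via R3 from span(g,f), deriv(f,g)
round 3: derive span(g,h) via R3 from span(g,f), deriv(f,h)
round 3: derive span(i,g) via R3 from span(i,b), deriv(b,g)
round 4: derive span(b,b) via R2 from deriv(b,b)
round 4: derive span(e,h) via R2 from deriv(e,h)
round 4: derive span(i,f) via R2 from deriv(i,f)

span(b,b)
span(b,e)
span(b,f)
span(b,g)
span(b,h)
span(e,b)
span(e,e)
span(e,f)
span(e,g)
span(e,h)
span(f,b)
span(f,e)
span(f,f)
span(f,g)
span(f,h)
span(g,b)
span(g,e)
span(g,f)
span(g,g)
span(g,h)
span(i,b)
span(i,e)
span(i,f)
span(i,g)
span(i,h)
span(i,i)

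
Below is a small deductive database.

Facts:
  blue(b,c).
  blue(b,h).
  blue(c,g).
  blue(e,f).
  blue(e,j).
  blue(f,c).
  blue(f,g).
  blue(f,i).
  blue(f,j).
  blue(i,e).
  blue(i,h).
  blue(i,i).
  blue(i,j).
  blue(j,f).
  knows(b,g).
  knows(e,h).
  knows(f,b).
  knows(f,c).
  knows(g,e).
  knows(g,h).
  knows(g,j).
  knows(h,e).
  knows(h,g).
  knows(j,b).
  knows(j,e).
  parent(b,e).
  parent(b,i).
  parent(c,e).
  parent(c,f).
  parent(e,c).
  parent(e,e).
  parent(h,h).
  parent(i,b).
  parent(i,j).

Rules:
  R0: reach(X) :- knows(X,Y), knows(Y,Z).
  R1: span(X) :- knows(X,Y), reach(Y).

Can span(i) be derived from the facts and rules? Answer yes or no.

no

round 1: derive reach(b) via R0 from knows(b,g), knows(g,e)
round 1: derive reach(e) via R0 from knows(e,h), knows(h,e)
round 1: derive reach(f) via R0 from knows(f,b), knows(b,g)
round 1: derive reach(g) via R0 from knows(g,e), knows(e,h)
round 1: derive reach(h) via R0 from knows(h,e), knows(e,h)
round 1: derive reach(j) via R0 from knows(j,b), knows(b,g)
round 2: derive span(b) via R1 from knows(b,g), reach(g)
round 2: derive span(e) via R1 from knows(e,h), reach(h)
round 2: derive span(f) via R1 from knows(f,b), reach(b)
round 2: derive span(g) via R1 from knows(g,e), reach(e)
round 2: derive span(h) via R1 from knows(h,e), reach(e)
round 2: derive span(j) via R1 from knows(j,b), reach(b)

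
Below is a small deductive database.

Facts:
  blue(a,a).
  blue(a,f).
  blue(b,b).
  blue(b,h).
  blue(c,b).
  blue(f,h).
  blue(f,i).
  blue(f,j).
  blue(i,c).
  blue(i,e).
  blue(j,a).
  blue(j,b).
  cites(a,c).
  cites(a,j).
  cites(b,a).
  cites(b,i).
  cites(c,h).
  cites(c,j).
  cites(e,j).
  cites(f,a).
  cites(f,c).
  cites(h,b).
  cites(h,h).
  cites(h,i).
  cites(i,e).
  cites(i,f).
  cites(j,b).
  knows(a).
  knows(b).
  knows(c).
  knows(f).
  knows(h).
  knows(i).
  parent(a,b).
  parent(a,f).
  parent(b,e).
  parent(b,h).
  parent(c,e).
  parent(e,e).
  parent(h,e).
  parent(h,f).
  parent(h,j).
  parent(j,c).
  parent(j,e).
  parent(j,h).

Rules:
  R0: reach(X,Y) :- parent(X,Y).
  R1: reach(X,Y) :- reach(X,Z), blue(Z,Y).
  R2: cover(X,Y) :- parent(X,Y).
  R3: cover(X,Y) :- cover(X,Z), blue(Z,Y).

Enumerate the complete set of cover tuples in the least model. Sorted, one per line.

cover(a,a)
cover(a,b)
cover(a,c)
cover(a,e)
cover(a,f)
cover(a,h)
cover(a,i)
cover(a,j)
cover(b,e)
cover(b,h)
cover(c,e)
cover(e,e)
cover(h,a)
cover(h,b)
cover(h,c)
cover(h,e)
cover(h,f)
cover(h,h)
cover(h,i)
cover(h,j)
cover(j,b)
cover(j,c)
cover(j,e)
cover(j,h)

round 1: derive cover(a,b) via R2 from parent(a,b)
round 1: derive cover(a,f) via R2 from parent(a,f)
round 1: derive cover(b,e) via R2 from parent(b,e)
round 1: derive cover(b,h) via R2 from parent(b,h)
round 1: derive cover(c,e) via R2 from parent(c,e)
round 1: derive cover(e,e) via R2 from parent(e,e)
round 1: derive cover(h,e) via R2 from parent(h,e)
round 1: derive cover(h,f) via R2 from parent(h,f)
round 1: derive cover(h,j) via R2 from parent(h,j)
round 1: derive cover(j,c) via R2 from parent(j,c)
round 1: derive cover(j,e) via R2 from parent(j,e)
round 1: derive cover(j,h) via R2 from parent(j,h)
round 2: derive cover(a,h) via R3 from cover(a,b), blue(b,h)
round 2: derive cover(a,i) via R3 from cover(a,f), blue(f,i)
round 2: derive cover(a,j) via R3 from cover(a,f), blue(f,j)
round 2: derive cover(h,a) via R3 from cover(h,j), blue(j,a)
round 2: derive cover(h,b) via R3 from cover(h,j), blue(j,b)
round 2: derive cover(h,h) via R3 from cover(h,f), blue(f,h)
round 2: derive cover(h,i) via R3 from cover(h,f), blue(f,i)
round 2: derive cover(j,b) via R3 from cover(j,c), blue(c,b)
round 3: derive cover(a,a) via R3 from cover(a,j), blue(j,a)
round 3: derive cover(a,c) via R3 from cover(a,i), blue(i,c)
round 3: derive cover(a,e) via R3 from cover(a,i), blue(i,e)
round 3: derive cover(h,c) via R3 from cover(h,i), blue(i,c)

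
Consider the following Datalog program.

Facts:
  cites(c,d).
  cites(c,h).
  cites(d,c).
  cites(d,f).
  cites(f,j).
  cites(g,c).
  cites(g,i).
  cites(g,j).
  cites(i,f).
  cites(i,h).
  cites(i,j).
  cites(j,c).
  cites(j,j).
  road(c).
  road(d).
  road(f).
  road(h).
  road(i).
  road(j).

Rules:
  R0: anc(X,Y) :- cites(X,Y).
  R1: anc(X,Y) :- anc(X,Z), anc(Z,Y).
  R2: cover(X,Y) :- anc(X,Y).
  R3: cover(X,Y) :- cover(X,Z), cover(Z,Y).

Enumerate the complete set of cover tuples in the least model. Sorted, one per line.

round 1: derive anc(c,d) via R0 from cites(c,d)
round 1: derive anc(c,h) via R0 from cites(c,h)
round 1: derive anc(d,c) via R0 from cites(d,c)
round 1: derive anc(d,f) via R0 from cites(d,f)
round 1: derive anc(f,j) via R0 from cites(f,j)
round 1: derive anc(g,c) via R0 from cites(g,c)
round 1: derive anc(g,i) via R0 from cites(g,i)
round 1: derive anc(g,j) via R0 from cites(g,j)
round 1: derive anc(i,f) via R0 from cites(i,f)
round 1: derive anc(i,h) via R0 from cites(i,h)
round 1: derive anc(i,j) via R0 from cites(i,j)
round 1: derive anc(j,c) via R0 from cites(j,c)
round 1: derive anc(j,j) via R0 from cites(j,j)
round 2: derive anc(c,c) via R1 from anc(c,d), anc(d,c)
round 2: derive anc(c,f) via R1 from anc(c,d), anc(d,f)
round 2: derive anc(d,d) via R1 from anc(d,c), anc(c,d)
round 2: derive anc(d,h) via R1 from anc(d,c), anc(c,h)
round 2: derive anc(d,j) via R1 from anc(d,f), anc(f,j)
round 2: derive anc(f,c) via R1 from anc(f,j), anc(j,c)
round 2: derive anc(g,d) via R1 from anc(g,c), anc(c,d)
round 2: derive anc(g,f) via R1 from anc(g,i), anc(i,f)
round 2: derive anc(g,h) via R1 from anc(g,c), anc(c,h)
round 2: derive anc(i,c) via R1 from anc(i,j), anc(j,c)
round 2: derive anc(j,d) via R1 from anc(j,c), anc(c,d)
round 2: derive anc(j,h) via R1 from anc(j,c), anc(c,h)
round 2: derive cover(c,d) via R2 from anc(c,d)
round 2: derive cover(c,h) via R2 from anc(c,h)
round 2: derive cover(d,c) via R2 from anc(d,c)
round 2: derive cover(d,f) via R2 from anc(d,f)
round 2: derive cover(f,j) via R2 from anc(f,j)
round 2: derive cover(g,c) via R2 from anc(g,c)
round 2: derive cover(g,i) via R2 from anc(g,i)
round 2: derive cover(g,j) via R2 from anc(g,j)
round 2: derive cover(i,f) via R2 from anc(i,f)
round 2: derive cover(i,h) via R2 from anc(i,h)
round 2: derive cover(i,j) via R2 from anc(i,j)
round 2: derive cover(j,c) via R2 from anc(j,c)
round 2: derive cover(j,j) via R2 from anc(j,j)
round 3: derive anc(c,j) via R1 from anc(c,d), anc(d,j)
round 3: derive anc(f,d) via R1 from anc(f,c), anc(c,d)
round 3: derive anc(f,f) via R1 from anc(f,c), anc(c,f)
round 3: derive anc(f,h) via R1 from anc(f,c), anc(c,h)
round 3: derive anc(i,d) via R1 from anc(i,c), anc(c,d)
round 3: derive anc(j,f) via R1 from anc(j,c), anc(c,f)
round 3: derive cover(c,c) via R2 from anc(c,c)
round 3: derive cover(c,f) via R2 from anc(c,f)
round 3: derive cover(d,d) via R2 from anc(d,d)
round 3: derive cover(d,h) via R2 from anc(d,h)
round 3: derive cover(d,j) via R2 from anc(d,j)
round 3: derive cover(f,c) via R2 from anc(f,c)
round 3: derive cover(g,d) via R2 from anc(g,d)
round 3: derive cover(g,f) via R2 from anc(g,f)
round 3: derive cover(g,h) via R2 from anc(g,h)
round 3: derive cover(i,c) via R2 from anc(i,c)
round 3: derive cover(j,d) via R2 from anc(j,d)
round 3: derive cover(j,h) via R2 from anc(j,h)
round 4: derive cover(c,j) via R2 from anc(c,j)
round 4: derive cover(f,d) via R2 from anc(f,d)
round 4: derive cover(f,f) via R2 from anc(f,f)
round 4: derive cover(f,h) via R2 from anc(f,h)
round 4: derive cover(i,d) via R2 from anc(i,d)
round 4: derive cover(j,f) via R2 from anc(j,f)

cover(c,c)
cover(c,d)
cover(c,f)
cover(c,h)
cover(c,j)
cover(d,c)
cover(d,d)
cover(d,f)
cover(d,h)
cover(d,j)
cover(f,c)
cover(f,d)
cover(f,f)
cover(f,h)
cover(f,j)
cover(g,c)
cover(g,d)
cover(g,f)
cover(g,h)
cover(g,i)
cover(g,j)
cover(i,c)
cover(i,d)
cover(i,f)
cover(i,h)
cover(i,j)
cover(j,c)
cover(j,d)
cover(j,f)
cover(j,h)
cover(j,j)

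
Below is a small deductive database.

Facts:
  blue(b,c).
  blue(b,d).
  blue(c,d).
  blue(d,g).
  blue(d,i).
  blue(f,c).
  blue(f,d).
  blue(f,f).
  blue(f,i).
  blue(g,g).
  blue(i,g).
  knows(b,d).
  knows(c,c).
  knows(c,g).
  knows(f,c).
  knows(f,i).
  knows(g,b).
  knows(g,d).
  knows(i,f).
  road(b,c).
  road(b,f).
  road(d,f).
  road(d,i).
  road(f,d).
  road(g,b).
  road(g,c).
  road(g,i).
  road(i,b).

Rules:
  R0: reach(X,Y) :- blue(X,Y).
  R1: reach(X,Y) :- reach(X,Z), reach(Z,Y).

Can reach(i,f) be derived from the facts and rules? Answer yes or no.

round 1: derive reach(b,c) via R0 from blue(b,c)
round 1: derive reach(b,d) via R0 from blue(b,d)
round 1: derive reach(c,d) via R0 from blue(c,d)
round 1: derive reach(d,g) via R0 from blue(d,g)
round 1: derive reach(d,i) via R0 from blue(d,i)
round 1: derive reach(f,c) via R0 from blue(f,c)
round 1: derive reach(f,d) via R0 from blue(f,d)
round 1: derive reach(f,f) via R0 from blue(f,f)
round 1: derive reach(f,i) via R0 from blue(f,i)
round 1: derive reach(g,g) via R0 from blue(g,g)
round 1: derive reach(i,g) via R0 from blue(i,g)
round 2: derive reach(b,g) via R1 from reach(b,d), reach(d,g)
round 2: derive reach(b,i) via R1 from reach(b,d), reach(d,i)
round 2: derive reach(c,g) via R1 from reach(c,d), reach(d,g)
round 2: derive reach(c,i) via R1 from reach(c,d), reach(d,i)
round 2: derive reach(f,g) via R1 from reach(f,d), reach(d,g)

no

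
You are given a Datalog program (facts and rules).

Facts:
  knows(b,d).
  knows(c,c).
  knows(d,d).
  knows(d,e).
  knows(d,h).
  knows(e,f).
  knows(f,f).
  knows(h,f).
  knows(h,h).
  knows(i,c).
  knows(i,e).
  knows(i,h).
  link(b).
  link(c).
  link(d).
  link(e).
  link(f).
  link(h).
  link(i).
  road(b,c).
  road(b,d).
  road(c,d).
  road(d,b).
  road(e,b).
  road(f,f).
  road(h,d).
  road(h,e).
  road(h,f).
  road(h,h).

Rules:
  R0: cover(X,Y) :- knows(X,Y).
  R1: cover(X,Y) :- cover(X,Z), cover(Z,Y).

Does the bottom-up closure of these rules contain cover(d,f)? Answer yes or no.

yes

round 1: derive cover(b,d) via R0 from knows(b,d)
round 1: derive cover(c,c) via R0 from knows(c,c)
round 1: derive cover(d,d) via R0 from knows(d,d)
round 1: derive cover(d,e) via R0 from knows(d,e)
round 1: derive cover(d,h) via R0 from knows(d,h)
round 1: derive cover(e,f) via R0 from knows(e,f)
round 1: derive cover(f,f) via R0 from knows(f,f)
round 1: derive cover(h,f) via R0 from knows(h,f)
round 1: derive cover(h,h) via R0 from knows(h,h)
round 1: derive cover(i,c) via R0 from knows(i,c)
round 1: derive cover(i,e) via R0 from knows(i,e)
round 1: derive cover(i,h) via R0 from knows(i,h)
round 2: derive cover(b,e) via R1 from cover(b,d), cover(d,e)
round 2: derive cover(b,h) via R1 from cover(b,d), cover(d,h)
round 2: derive cover(d,f) via R1 from cover(d,e), cover(e,f)
round 2: derive cover(i,f) via R1 from cover(i,e), cover(e,f)
round 3: derive cover(b,f) via R1 from cover(b,d), cover(d,f)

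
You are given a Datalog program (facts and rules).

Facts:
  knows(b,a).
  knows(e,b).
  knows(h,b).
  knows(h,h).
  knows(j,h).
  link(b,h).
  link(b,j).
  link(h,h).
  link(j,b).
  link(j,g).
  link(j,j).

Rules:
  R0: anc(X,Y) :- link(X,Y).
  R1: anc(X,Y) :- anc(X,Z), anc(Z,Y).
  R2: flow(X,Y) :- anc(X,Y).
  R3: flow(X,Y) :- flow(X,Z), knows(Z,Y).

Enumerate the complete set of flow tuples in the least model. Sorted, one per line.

round 1: derive anc(b,h) via R0 from link(b,h)
round 1: derive anc(b,j) via R0 from link(b,j)
round 1: derive anc(h,h) via R0 from link(h,h)
round 1: derive anc(j,b) via R0 from link(j,b)
round 1: derive anc(j,g) via R0 from link(j,g)
round 1: derive anc(j,j) via R0 from link(j,j)
round 2: derive anc(b,b) via R1 from anc(b,j), anc(j,b)
round 2: derive anc(b,g) via R1 from anc(b,j), anc(j,g)
round 2: derive anc(j,h) via R1 from anc(j,b), anc(b,h)
round 2: derive flow(b,h) via R2 from anc(b,h)
round 2: derive flow(b,j) via R2 from anc(b,j)
round 2: derive flow(h,h) via R2 from anc(h,h)
round 2: derive flow(j,b) via R2 from anc(j,b)
round 2: derive flow(j,g) via R2 from anc(j,g)
round 2: derive flow(j,j) via R2 from anc(j,j)
round 3: derive flow(b,b) via R2 from anc(b,b)
round 3: derive flow(b,g) via R2 from anc(b,g)
round 3: derive flow(j,h) via R2 from anc(j,h)
round 3: derive flow(h,b) via R3 from flow(h,h), knows(h,b)
round 3: derive flow(j,a) via R3 from flow(j,b), knows(b,a)
round 4: derive flow(b,a) via R3 from flow(b,b), knows(b,a)
round 4: derive flow(h,a) via R3 from flow(h,b), knows(b,a)

flow(b,a)
flow(b,b)
flow(b,g)
flow(b,h)
flow(b,j)
flow(h,a)
flow(h,b)
flow(h,h)
flow(j,a)
flow(j,b)
flow(j,g)
flow(j,h)
flow(j,j)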